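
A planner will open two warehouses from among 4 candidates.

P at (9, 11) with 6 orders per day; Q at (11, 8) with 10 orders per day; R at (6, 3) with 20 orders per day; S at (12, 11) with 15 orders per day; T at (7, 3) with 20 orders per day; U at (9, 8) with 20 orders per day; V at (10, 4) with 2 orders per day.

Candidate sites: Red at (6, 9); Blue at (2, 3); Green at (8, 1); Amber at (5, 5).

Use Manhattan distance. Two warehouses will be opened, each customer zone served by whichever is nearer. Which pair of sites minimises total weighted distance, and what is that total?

{Red, Green}, total 440

Evaluate every pair (each demand assigned to the nearer of the two):
  {Red, Green}: total = 440
  {Red, Amber}: total = 442
  {Red, Blue}: total = 488
  {Green, Amber}: total = 615
  {Blue, Amber}: total = 637
  {Blue, Green}: total = 686
Best pair: {Red, Green} with total 440.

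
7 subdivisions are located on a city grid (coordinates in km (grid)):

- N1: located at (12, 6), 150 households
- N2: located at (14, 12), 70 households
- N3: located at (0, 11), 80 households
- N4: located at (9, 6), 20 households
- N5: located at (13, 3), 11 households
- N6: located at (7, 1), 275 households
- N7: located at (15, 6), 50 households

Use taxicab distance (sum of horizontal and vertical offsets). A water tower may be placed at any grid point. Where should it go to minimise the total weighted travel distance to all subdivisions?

Manhattan distance separates: Σwᵢ(|x−xᵢ|+|y−yᵢ|) = Σwᵢ|x−xᵢ| + Σwᵢ|y−yᵢ|, so x and y are optimised independently as 1-D weighted medians.
Total weight W = 656; half = 328.
x-coordinate, sorted with cumulative weight:
  x=0 (N3, w=80) cum 80
  x=7 (N6, w=275) cum 355  ← median
  x=9 (N4, w=20) cum 375
  x=12 (N1, w=150) cum 525
  x=13 (N5, w=11) cum 536
  x=14 (N2, w=70) cum 606
  x=15 (N7, w=50) cum 656
⇒ x* = 7
y-coordinate, sorted with cumulative weight:
  y=1 (N6, w=275) cum 275
  y=3 (N5, w=11) cum 286
  y=6 (N1, w=150) cum 436  ← median
  y=6 (N4, w=20) cum 456
  y=6 (N7, w=50) cum 506
  y=11 (N3, w=80) cum 586
  y=12 (N2, w=70) cum 656
⇒ y* = 6

(7, 6)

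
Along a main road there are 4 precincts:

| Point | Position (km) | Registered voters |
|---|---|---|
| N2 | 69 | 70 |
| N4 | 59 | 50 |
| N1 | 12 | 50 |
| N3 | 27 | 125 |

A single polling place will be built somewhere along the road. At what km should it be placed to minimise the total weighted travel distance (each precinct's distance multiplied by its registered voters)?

For a sum of weighted absolute distances on a line, the optimum is the weighted median (not the mean). Total weight W = 295; half-weight = 147.5.
Sort by position and accumulate weight:
  km 12 (N1, w=50) → cum 50
  km 27 (N3, w=125) → cum 175  ≥ 147.5 → median here
  km 59 (N4, w=50) → cum 225
  km 69 (N2, w=70) → cum 295
Optimal location: km 27.

x = 27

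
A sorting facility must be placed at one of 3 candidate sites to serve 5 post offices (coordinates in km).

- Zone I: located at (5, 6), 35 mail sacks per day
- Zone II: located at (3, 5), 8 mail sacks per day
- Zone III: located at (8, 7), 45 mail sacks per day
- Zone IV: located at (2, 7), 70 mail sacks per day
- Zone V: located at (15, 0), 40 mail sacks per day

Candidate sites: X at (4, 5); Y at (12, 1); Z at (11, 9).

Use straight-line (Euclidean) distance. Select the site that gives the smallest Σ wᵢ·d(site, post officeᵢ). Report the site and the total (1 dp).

Total weighted distance at each candidate:
  X (4, 5): total = 940.1
  Y (12, 1): total = 1647.2
  Z (11, 9): total = 1507.9
Minimum is at X with total 940.1 km.

X, total 940.1 km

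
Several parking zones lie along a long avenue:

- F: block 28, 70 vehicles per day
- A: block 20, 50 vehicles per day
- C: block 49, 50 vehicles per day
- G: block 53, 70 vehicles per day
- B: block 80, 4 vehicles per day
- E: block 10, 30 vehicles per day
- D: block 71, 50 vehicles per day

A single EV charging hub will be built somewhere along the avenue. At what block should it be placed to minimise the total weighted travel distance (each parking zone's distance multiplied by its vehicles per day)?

x = 49

For a sum of weighted absolute distances on a line, the optimum is the weighted median (not the mean). Total weight W = 324; half-weight = 162.
Sort by position and accumulate weight:
  block 10 (E, w=30) → cum 30
  block 20 (A, w=50) → cum 80
  block 28 (F, w=70) → cum 150
  block 49 (C, w=50) → cum 200  ≥ 162 → median here
  block 53 (G, w=70) → cum 270
  block 71 (D, w=50) → cum 320
  block 80 (B, w=4) → cum 324
Optimal location: block 49.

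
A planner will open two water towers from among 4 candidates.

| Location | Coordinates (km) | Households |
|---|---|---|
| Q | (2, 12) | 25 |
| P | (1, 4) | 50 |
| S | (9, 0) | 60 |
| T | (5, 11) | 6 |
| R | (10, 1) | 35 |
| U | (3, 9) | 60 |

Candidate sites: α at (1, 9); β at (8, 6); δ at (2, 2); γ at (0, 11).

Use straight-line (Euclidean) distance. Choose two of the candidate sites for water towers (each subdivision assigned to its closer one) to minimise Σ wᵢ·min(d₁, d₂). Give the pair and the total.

{α, β}, total 1029.3

Evaluate every pair (each demand assigned to the nearer of the two):
  {α, β}: total = 1029.3
  {α, δ}: total = 1056.7
  {δ, γ}: total = 1133.0
  {β, γ}: total = 1209.2
  {β, δ}: total = 1262.2
  {α, γ}: total = 1596.7
Best pair: {α, β} with total 1029.3.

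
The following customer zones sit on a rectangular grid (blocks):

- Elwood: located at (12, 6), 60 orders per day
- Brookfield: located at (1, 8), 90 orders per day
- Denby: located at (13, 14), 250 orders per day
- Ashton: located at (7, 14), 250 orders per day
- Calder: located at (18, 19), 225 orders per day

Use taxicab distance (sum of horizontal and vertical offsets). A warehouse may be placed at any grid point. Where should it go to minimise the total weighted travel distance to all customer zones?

Manhattan distance separates: Σwᵢ(|x−xᵢ|+|y−yᵢ|) = Σwᵢ|x−xᵢ| + Σwᵢ|y−yᵢ|, so x and y are optimised independently as 1-D weighted medians.
Total weight W = 875; half = 437.5.
x-coordinate, sorted with cumulative weight:
  x=1 (Brookfield, w=90) cum 90
  x=7 (Ashton, w=250) cum 340
  x=12 (Elwood, w=60) cum 400
  x=13 (Denby, w=250) cum 650  ← median
  x=18 (Calder, w=225) cum 875
⇒ x* = 13
y-coordinate, sorted with cumulative weight:
  y=6 (Elwood, w=60) cum 60
  y=8 (Brookfield, w=90) cum 150
  y=14 (Denby, w=250) cum 400
  y=14 (Ashton, w=250) cum 650  ← median
  y=19 (Calder, w=225) cum 875
⇒ y* = 14

(13, 14)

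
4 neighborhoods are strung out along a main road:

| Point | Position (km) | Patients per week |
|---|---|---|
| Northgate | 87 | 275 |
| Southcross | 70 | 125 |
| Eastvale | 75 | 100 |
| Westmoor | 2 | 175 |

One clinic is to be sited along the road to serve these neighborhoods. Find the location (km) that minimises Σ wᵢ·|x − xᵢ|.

For a sum of weighted absolute distances on a line, the optimum is the weighted median (not the mean). Total weight W = 675; half-weight = 337.5.
Sort by position and accumulate weight:
  km 2 (Westmoor, w=175) → cum 175
  km 70 (Southcross, w=125) → cum 300
  km 75 (Eastvale, w=100) → cum 400  ≥ 337.5 → median here
  km 87 (Northgate, w=275) → cum 675
Optimal location: km 75.

x = 75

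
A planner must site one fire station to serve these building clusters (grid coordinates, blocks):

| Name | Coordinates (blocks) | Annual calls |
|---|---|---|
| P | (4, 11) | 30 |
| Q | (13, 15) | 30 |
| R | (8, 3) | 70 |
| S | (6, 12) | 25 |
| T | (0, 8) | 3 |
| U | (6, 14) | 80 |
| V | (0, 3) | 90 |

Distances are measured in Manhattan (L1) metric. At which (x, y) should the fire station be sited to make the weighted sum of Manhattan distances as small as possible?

Manhattan distance separates: Σwᵢ(|x−xᵢ|+|y−yᵢ|) = Σwᵢ|x−xᵢ| + Σwᵢ|y−yᵢ|, so x and y are optimised independently as 1-D weighted medians.
Total weight W = 328; half = 164.
x-coordinate, sorted with cumulative weight:
  x=0 (T, w=3) cum 3
  x=0 (V, w=90) cum 93
  x=4 (P, w=30) cum 123
  x=6 (S, w=25) cum 148
  x=6 (U, w=80) cum 228  ← median
  x=8 (R, w=70) cum 298
  x=13 (Q, w=30) cum 328
⇒ x* = 6
y-coordinate, sorted with cumulative weight:
  y=3 (R, w=70) cum 70
  y=3 (V, w=90) cum 160
  y=8 (T, w=3) cum 163
  y=11 (P, w=30) cum 193  ← median
  y=12 (S, w=25) cum 218
  y=14 (U, w=80) cum 298
  y=15 (Q, w=30) cum 328
⇒ y* = 11

(6, 11)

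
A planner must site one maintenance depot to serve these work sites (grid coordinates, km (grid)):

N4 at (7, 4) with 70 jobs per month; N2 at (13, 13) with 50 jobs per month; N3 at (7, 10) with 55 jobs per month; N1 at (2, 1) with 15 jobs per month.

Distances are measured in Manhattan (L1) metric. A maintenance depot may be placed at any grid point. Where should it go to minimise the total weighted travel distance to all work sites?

Manhattan distance separates: Σwᵢ(|x−xᵢ|+|y−yᵢ|) = Σwᵢ|x−xᵢ| + Σwᵢ|y−yᵢ|, so x and y are optimised independently as 1-D weighted medians.
Total weight W = 190; half = 95.
x-coordinate, sorted with cumulative weight:
  x=2 (N1, w=15) cum 15
  x=7 (N4, w=70) cum 85
  x=7 (N3, w=55) cum 140  ← median
  x=13 (N2, w=50) cum 190
⇒ x* = 7
y-coordinate, sorted with cumulative weight:
  y=1 (N1, w=15) cum 15
  y=4 (N4, w=70) cum 85
  y=10 (N3, w=55) cum 140  ← median
  y=13 (N2, w=50) cum 190
⇒ y* = 10

(7, 10)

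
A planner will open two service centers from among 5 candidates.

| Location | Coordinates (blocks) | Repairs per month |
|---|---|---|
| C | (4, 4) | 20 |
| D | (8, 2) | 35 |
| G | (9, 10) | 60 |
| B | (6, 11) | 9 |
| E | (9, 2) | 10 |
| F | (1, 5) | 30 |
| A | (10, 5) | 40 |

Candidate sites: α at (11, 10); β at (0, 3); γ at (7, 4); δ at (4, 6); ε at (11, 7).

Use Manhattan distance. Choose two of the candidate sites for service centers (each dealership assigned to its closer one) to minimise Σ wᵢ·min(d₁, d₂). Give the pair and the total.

{α, γ}, total 749

Evaluate every pair (each demand assigned to the nearer of the two):
  {α, γ}: total = 749
  {γ, ε}: total = 907
  {α, δ}: total = 944
  {δ, ε}: total = 993
  {β, γ}: total = 1007
  {γ, δ}: total = 1008
  {α, β}: total = 1019
  {β, ε}: total = 1041
  {α, ε}: total = 1204
  {β, δ}: total = 1383
Best pair: {α, γ} with total 749.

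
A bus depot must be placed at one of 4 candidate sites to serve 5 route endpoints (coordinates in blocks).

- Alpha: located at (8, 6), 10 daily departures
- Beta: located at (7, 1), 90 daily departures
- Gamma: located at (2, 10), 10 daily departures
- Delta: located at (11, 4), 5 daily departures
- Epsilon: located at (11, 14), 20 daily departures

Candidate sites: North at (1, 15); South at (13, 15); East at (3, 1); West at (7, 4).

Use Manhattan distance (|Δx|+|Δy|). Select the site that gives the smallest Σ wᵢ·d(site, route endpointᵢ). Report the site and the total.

West, total 710 blocks

Total weighted distance at each candidate:
  North (1, 15): total = 2345
  South (13, 15): total = 2225
  East (3, 1): total = 1035
  West (7, 4): total = 710
Minimum is at West with total 710 blocks.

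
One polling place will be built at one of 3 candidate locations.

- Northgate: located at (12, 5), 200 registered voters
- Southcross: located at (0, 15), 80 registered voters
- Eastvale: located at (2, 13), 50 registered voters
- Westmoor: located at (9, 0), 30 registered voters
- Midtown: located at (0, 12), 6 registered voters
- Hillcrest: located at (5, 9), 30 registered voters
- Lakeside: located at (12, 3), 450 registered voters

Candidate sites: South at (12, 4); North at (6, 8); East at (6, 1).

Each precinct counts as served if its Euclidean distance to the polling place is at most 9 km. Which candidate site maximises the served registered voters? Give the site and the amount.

Coverage radius r = 9 km; a point is covered iff (Δx)²+(Δy)² ≤ 9² = 81.
  South (12, 4): covers {Northgate, Westmoor, Hillcrest, Lakeside} → 710
  North (6, 8): covers {Northgate, Eastvale, Westmoor, Midtown, Hillcrest, Lakeside} → 766
  East (6, 1): covers {Northgate, Westmoor, Hillcrest, Lakeside} → 710
Maximum coverage at North: 766 registered voters.

North, covering 766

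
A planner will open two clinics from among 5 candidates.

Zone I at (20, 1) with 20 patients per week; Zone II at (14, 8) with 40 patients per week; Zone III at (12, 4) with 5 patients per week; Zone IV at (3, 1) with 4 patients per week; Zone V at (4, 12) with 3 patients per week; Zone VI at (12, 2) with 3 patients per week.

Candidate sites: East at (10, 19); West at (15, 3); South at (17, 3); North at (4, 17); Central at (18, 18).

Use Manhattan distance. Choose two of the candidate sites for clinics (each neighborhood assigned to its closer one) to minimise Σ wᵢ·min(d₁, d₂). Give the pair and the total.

Evaluate every pair (each demand assigned to the nearer of the two):
  {West, North}: total = 483
  {West, South}: total = 488
  {East, West}: total = 507
  {West, Central}: total = 528
  {South, North}: total = 547
  {East, South}: total = 571
  {South, Central}: total = 592
  {North, Central}: total = 1189
  {East, Central}: total = 1221
  {East, North}: total = 1385
Best pair: {West, North} with total 483.

{West, North}, total 483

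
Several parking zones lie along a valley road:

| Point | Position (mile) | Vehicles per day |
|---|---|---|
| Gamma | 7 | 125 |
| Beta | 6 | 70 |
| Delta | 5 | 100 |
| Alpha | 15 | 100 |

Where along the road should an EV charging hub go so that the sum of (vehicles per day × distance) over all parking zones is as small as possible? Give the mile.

For a sum of weighted absolute distances on a line, the optimum is the weighted median (not the mean). Total weight W = 395; half-weight = 197.5.
Sort by position and accumulate weight:
  mile 5 (Delta, w=100) → cum 100
  mile 6 (Beta, w=70) → cum 170
  mile 7 (Gamma, w=125) → cum 295  ≥ 197.5 → median here
  mile 15 (Alpha, w=100) → cum 395
Optimal location: mile 7.

x = 7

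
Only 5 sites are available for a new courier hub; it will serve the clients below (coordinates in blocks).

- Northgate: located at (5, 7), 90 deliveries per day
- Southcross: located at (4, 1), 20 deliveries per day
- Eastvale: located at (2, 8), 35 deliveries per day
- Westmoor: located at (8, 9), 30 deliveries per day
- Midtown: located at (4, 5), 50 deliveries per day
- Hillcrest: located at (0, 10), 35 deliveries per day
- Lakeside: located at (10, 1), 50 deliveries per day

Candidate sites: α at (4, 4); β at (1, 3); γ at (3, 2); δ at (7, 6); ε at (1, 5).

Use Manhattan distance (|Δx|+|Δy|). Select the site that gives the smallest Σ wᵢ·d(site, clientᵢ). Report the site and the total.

Total weighted distance at each candidate:
  α (4, 4): total = 1750
  β (1, 3): total = 2500
  γ (3, 2): total = 2260
  δ (7, 6): total = 1780
  ε (1, 5): total = 2160
Minimum is at α with total 1750 blocks.

α, total 1750 blocks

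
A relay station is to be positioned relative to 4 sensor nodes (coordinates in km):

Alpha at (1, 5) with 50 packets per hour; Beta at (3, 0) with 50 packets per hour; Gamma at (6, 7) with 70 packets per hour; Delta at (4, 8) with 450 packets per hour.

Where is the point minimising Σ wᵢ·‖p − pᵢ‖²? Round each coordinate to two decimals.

The minimiser of Σwᵢ‖p−pᵢ‖² is the weighted centroid p* = (Σwᵢpᵢ)/(Σwᵢ).
Σwᵢ = 620.
Σwᵢxᵢ = 50·1 + 50·3 + 70·6 + 450·4 = 2420.
Σwᵢyᵢ = 50·5 + 50·0 + 70·7 + 450·8 = 4340.
x* = 2420/620 = 3.90, y* = 4340/620 = 7.00.

(3.90, 7.00)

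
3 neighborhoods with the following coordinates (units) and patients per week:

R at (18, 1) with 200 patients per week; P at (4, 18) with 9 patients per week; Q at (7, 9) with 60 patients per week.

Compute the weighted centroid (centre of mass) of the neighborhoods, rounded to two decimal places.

The minimiser of Σwᵢ‖p−pᵢ‖² is the weighted centroid p* = (Σwᵢpᵢ)/(Σwᵢ).
Σwᵢ = 269.
Σwᵢxᵢ = 200·18 + 9·4 + 60·7 = 4056.
Σwᵢyᵢ = 200·1 + 9·18 + 60·9 = 902.
x* = 4056/269 = 15.08, y* = 902/269 = 3.35.

(15.08, 3.35)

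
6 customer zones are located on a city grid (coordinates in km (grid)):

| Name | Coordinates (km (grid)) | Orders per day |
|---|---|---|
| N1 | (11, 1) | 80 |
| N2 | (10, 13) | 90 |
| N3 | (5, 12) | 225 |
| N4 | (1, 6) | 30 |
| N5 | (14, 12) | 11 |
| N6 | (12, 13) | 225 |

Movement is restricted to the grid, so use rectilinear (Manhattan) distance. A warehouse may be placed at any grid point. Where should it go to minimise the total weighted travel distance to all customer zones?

(10, 12)

Manhattan distance separates: Σwᵢ(|x−xᵢ|+|y−yᵢ|) = Σwᵢ|x−xᵢ| + Σwᵢ|y−yᵢ|, so x and y are optimised independently as 1-D weighted medians.
Total weight W = 661; half = 330.5.
x-coordinate, sorted with cumulative weight:
  x=1 (N4, w=30) cum 30
  x=5 (N3, w=225) cum 255
  x=10 (N2, w=90) cum 345  ← median
  x=11 (N1, w=80) cum 425
  x=12 (N6, w=225) cum 650
  x=14 (N5, w=11) cum 661
⇒ x* = 10
y-coordinate, sorted with cumulative weight:
  y=1 (N1, w=80) cum 80
  y=6 (N4, w=30) cum 110
  y=12 (N3, w=225) cum 335  ← median
  y=12 (N5, w=11) cum 346
  y=13 (N2, w=90) cum 436
  y=13 (N6, w=225) cum 661
⇒ y* = 12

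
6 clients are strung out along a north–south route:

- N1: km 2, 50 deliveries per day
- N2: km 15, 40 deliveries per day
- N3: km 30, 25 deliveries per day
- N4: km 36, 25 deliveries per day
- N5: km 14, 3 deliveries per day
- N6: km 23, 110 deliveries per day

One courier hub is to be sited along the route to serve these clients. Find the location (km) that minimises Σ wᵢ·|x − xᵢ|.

x = 23

For a sum of weighted absolute distances on a line, the optimum is the weighted median (not the mean). Total weight W = 253; half-weight = 126.5.
Sort by position and accumulate weight:
  km 2 (N1, w=50) → cum 50
  km 14 (N5, w=3) → cum 53
  km 15 (N2, w=40) → cum 93
  km 23 (N6, w=110) → cum 203  ≥ 126.5 → median here
  km 30 (N3, w=25) → cum 228
  km 36 (N4, w=25) → cum 253
Optimal location: km 23.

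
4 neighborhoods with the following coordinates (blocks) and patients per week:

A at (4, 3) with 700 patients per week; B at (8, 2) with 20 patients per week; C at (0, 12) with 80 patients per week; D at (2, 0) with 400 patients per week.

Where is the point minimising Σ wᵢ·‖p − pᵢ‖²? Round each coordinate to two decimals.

The minimiser of Σwᵢ‖p−pᵢ‖² is the weighted centroid p* = (Σwᵢpᵢ)/(Σwᵢ).
Σwᵢ = 1200.
Σwᵢxᵢ = 700·4 + 20·8 + 80·0 + 400·2 = 3760.
Σwᵢyᵢ = 700·3 + 20·2 + 80·12 + 400·0 = 3100.
x* = 3760/1200 = 3.13, y* = 3100/1200 = 2.58.

(3.13, 2.58)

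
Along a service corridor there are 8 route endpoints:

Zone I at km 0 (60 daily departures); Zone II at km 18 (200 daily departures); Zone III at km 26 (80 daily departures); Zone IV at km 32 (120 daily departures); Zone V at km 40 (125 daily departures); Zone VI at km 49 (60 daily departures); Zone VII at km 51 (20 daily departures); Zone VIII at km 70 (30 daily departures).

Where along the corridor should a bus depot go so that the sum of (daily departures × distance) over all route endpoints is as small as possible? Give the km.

For a sum of weighted absolute distances on a line, the optimum is the weighted median (not the mean). Total weight W = 695; half-weight = 347.5.
Sort by position and accumulate weight:
  km 0 (Zone I, w=60) → cum 60
  km 18 (Zone II, w=200) → cum 260
  km 26 (Zone III, w=80) → cum 340
  km 32 (Zone IV, w=120) → cum 460  ≥ 347.5 → median here
  km 40 (Zone V, w=125) → cum 585
  km 49 (Zone VI, w=60) → cum 645
  km 51 (Zone VII, w=20) → cum 665
  km 70 (Zone VIII, w=30) → cum 695
Optimal location: km 32.

x = 32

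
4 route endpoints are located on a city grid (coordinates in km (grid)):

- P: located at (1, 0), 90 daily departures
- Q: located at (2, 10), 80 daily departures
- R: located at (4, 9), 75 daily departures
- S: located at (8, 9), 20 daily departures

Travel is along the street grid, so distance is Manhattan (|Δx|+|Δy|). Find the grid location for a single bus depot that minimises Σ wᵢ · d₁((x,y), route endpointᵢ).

Manhattan distance separates: Σwᵢ(|x−xᵢ|+|y−yᵢ|) = Σwᵢ|x−xᵢ| + Σwᵢ|y−yᵢ|, so x and y are optimised independently as 1-D weighted medians.
Total weight W = 265; half = 132.5.
x-coordinate, sorted with cumulative weight:
  x=1 (P, w=90) cum 90
  x=2 (Q, w=80) cum 170  ← median
  x=4 (R, w=75) cum 245
  x=8 (S, w=20) cum 265
⇒ x* = 2
y-coordinate, sorted with cumulative weight:
  y=0 (P, w=90) cum 90
  y=9 (R, w=75) cum 165  ← median
  y=9 (S, w=20) cum 185
  y=10 (Q, w=80) cum 265
⇒ y* = 9

(2, 9)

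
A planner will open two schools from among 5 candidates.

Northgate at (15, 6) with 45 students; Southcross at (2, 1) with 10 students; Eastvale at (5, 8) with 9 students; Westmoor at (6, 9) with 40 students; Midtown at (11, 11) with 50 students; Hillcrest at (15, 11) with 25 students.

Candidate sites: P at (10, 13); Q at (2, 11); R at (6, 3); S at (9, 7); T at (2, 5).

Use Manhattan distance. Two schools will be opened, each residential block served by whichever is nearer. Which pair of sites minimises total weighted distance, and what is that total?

Evaluate every pair (each demand assigned to the nearer of the two):
  {P, S}: total = 1015
  {S, T}: total = 1150
  {R, S}: total = 1170
  {Q, S}: total = 1210
  {P, R}: total = 1219
  {P, Q}: total = 1259
  {P, T}: total = 1279
  {Q, R}: total = 1669
  {Q, T}: total = 1739
  {R, T}: total = 1949
Best pair: {P, S} with total 1015.

{P, S}, total 1015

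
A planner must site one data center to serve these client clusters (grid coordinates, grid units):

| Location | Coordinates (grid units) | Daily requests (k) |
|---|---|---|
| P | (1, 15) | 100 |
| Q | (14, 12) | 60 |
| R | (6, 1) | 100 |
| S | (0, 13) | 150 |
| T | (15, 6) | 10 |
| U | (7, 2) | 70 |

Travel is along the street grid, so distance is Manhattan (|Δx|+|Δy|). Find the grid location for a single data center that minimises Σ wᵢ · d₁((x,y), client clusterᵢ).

(1, 13)

Manhattan distance separates: Σwᵢ(|x−xᵢ|+|y−yᵢ|) = Σwᵢ|x−xᵢ| + Σwᵢ|y−yᵢ|, so x and y are optimised independently as 1-D weighted medians.
Total weight W = 490; half = 245.
x-coordinate, sorted with cumulative weight:
  x=0 (S, w=150) cum 150
  x=1 (P, w=100) cum 250  ← median
  x=6 (R, w=100) cum 350
  x=7 (U, w=70) cum 420
  x=14 (Q, w=60) cum 480
  x=15 (T, w=10) cum 490
⇒ x* = 1
y-coordinate, sorted with cumulative weight:
  y=1 (R, w=100) cum 100
  y=2 (U, w=70) cum 170
  y=6 (T, w=10) cum 180
  y=12 (Q, w=60) cum 240
  y=13 (S, w=150) cum 390  ← median
  y=15 (P, w=100) cum 490
⇒ y* = 13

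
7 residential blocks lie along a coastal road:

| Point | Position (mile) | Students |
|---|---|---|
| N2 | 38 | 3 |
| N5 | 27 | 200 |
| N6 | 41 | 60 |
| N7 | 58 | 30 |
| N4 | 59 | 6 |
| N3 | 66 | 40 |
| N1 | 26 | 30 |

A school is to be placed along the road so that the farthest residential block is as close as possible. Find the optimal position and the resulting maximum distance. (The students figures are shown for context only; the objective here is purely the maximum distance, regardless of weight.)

The 1-center on a line is the midpoint of the two extreme points: leftmost at 26, rightmost at 66.
Optimal location = (26 + 66)/2 = 46; maximum distance = (66 − 26)/2 = 20.

location 46, max distance 20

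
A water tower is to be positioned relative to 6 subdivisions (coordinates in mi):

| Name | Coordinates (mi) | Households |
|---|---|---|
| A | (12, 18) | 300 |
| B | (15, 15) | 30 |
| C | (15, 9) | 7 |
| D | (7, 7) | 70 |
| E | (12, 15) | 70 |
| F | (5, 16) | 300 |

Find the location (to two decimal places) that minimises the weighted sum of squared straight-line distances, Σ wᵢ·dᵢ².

(8.99, 15.77)

The minimiser of Σwᵢ‖p−pᵢ‖² is the weighted centroid p* = (Σwᵢpᵢ)/(Σwᵢ).
Σwᵢ = 777.
Σwᵢxᵢ = 300·12 + 30·15 + 7·15 + 70·7 + 70·12 + 300·5 = 6985.
Σwᵢyᵢ = 300·18 + 30·15 + 7·9 + 70·7 + 70·15 + 300·16 = 12253.
x* = 6985/777 = 8.99, y* = 12253/777 = 15.77.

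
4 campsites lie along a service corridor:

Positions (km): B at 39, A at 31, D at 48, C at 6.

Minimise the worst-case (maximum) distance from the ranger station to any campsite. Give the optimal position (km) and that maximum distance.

The 1-center on a line is the midpoint of the two extreme points: leftmost at 6, rightmost at 48.
Optimal location = (6 + 48)/2 = 27; maximum distance = (48 − 6)/2 = 21.

location 27, max distance 21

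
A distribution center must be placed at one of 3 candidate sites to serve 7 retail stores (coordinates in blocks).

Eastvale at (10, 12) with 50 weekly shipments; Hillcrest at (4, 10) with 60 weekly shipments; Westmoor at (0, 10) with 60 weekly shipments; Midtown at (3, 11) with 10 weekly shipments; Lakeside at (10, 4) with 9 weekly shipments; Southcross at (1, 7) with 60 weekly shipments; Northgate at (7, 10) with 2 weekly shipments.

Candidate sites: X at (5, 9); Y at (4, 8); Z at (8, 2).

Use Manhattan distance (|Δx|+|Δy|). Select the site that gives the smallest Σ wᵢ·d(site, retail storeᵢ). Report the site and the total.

Total weighted distance at each candidate:
  X (5, 9): total = 1376
  Y (4, 8): total = 1360
  Z (8, 2): total = 3194
Minimum is at Y with total 1360 blocks.

Y, total 1360 blocks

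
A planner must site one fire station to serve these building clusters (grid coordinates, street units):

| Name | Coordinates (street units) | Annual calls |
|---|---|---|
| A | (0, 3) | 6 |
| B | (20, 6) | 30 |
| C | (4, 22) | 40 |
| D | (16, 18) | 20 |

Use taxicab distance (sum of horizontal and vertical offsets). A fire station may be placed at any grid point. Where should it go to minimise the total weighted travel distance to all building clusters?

Manhattan distance separates: Σwᵢ(|x−xᵢ|+|y−yᵢ|) = Σwᵢ|x−xᵢ| + Σwᵢ|y−yᵢ|, so x and y are optimised independently as 1-D weighted medians.
Total weight W = 96; half = 48.
x-coordinate, sorted with cumulative weight:
  x=0 (A, w=6) cum 6
  x=4 (C, w=40) cum 46
  x=16 (D, w=20) cum 66  ← median
  x=20 (B, w=30) cum 96
⇒ x* = 16
y-coordinate, sorted with cumulative weight:
  y=3 (A, w=6) cum 6
  y=6 (B, w=30) cum 36
  y=18 (D, w=20) cum 56  ← median
  y=22 (C, w=40) cum 96
⇒ y* = 18

(16, 18)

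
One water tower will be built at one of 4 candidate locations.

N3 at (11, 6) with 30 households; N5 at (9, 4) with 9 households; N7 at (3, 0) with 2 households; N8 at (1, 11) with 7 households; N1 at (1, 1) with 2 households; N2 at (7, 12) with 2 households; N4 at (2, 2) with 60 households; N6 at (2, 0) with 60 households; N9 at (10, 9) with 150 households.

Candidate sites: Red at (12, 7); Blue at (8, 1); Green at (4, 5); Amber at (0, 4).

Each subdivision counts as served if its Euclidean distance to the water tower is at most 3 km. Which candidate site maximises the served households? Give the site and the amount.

Red, covering 180

Coverage radius r = 3 km; a point is covered iff (Δx)²+(Δy)² ≤ 3² = 9.
  Red (12, 7): covers {N3, N9} → 180
  Blue (8, 1): covers {none} → 0
  Green (4, 5): covers {none} → 0
  Amber (0, 4): covers {N4} → 60
Maximum coverage at Red: 180 households.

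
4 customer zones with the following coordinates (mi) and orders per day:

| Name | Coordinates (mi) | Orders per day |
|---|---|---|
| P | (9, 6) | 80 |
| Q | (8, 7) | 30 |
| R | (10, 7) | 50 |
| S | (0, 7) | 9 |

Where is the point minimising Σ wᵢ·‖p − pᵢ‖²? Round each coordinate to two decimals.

The minimiser of Σwᵢ‖p−pᵢ‖² is the weighted centroid p* = (Σwᵢpᵢ)/(Σwᵢ).
Σwᵢ = 169.
Σwᵢxᵢ = 80·9 + 30·8 + 50·10 + 9·0 = 1460.
Σwᵢyᵢ = 80·6 + 30·7 + 50·7 + 9·7 = 1103.
x* = 1460/169 = 8.64, y* = 1103/169 = 6.53.

(8.64, 6.53)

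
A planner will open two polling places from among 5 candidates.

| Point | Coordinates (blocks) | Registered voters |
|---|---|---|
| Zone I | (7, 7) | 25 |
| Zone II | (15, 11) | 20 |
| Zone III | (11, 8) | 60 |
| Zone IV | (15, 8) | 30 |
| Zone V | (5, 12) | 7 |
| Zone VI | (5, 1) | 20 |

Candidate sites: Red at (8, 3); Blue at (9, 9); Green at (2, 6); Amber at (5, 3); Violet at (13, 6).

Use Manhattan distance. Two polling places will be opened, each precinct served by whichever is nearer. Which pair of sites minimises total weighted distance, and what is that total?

{Blue, Amber}, total 739

Evaluate every pair (each demand assigned to the nearer of the two):
  {Blue, Amber}: total = 739
  {Amber, Violet}: total = 753
  {Red, Blue}: total = 799
  {Red, Violet}: total = 809
  {Blue, Violet}: total = 829
  {Blue, Green}: total = 859
  {Green, Violet}: total = 873
  {Red, Amber}: total = 1368
  {Red, Green}: total = 1428
  {Green, Amber}: total = 1723
Best pair: {Blue, Amber} with total 739.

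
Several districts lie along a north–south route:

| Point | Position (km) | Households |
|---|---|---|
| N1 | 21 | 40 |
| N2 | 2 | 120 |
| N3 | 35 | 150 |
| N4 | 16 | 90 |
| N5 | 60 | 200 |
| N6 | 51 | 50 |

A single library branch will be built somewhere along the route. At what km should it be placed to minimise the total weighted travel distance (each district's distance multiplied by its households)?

For a sum of weighted absolute distances on a line, the optimum is the weighted median (not the mean). Total weight W = 650; half-weight = 325.
Sort by position and accumulate weight:
  km 2 (N2, w=120) → cum 120
  km 16 (N4, w=90) → cum 210
  km 21 (N1, w=40) → cum 250
  km 35 (N3, w=150) → cum 400  ≥ 325 → median here
  km 51 (N6, w=50) → cum 450
  km 60 (N5, w=200) → cum 650
Optimal location: km 35.

x = 35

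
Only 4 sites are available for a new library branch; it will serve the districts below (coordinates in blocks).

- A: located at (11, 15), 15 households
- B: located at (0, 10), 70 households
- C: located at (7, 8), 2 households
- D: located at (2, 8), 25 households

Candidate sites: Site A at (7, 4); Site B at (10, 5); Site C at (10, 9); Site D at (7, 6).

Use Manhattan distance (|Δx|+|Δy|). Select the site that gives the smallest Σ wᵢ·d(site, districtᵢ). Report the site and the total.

Total weighted distance at each candidate:
  Site A (7, 4): total = 1368
  Site B (10, 5): total = 1502
  Site C (10, 9): total = 1108
  Site D (7, 6): total = 1144
Minimum is at Site C with total 1108 blocks.

Site C, total 1108 blocks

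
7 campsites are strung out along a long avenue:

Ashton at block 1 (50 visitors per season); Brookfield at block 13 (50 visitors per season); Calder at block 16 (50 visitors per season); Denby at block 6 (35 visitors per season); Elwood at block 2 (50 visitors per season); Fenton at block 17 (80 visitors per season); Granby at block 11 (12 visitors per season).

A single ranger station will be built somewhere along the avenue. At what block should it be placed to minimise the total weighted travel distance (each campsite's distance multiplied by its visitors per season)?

x = 13

For a sum of weighted absolute distances on a line, the optimum is the weighted median (not the mean). Total weight W = 327; half-weight = 163.5.
Sort by position and accumulate weight:
  block 1 (Ashton, w=50) → cum 50
  block 2 (Elwood, w=50) → cum 100
  block 6 (Denby, w=35) → cum 135
  block 11 (Granby, w=12) → cum 147
  block 13 (Brookfield, w=50) → cum 197  ≥ 163.5 → median here
  block 16 (Calder, w=50) → cum 247
  block 17 (Fenton, w=80) → cum 327
Optimal location: block 13.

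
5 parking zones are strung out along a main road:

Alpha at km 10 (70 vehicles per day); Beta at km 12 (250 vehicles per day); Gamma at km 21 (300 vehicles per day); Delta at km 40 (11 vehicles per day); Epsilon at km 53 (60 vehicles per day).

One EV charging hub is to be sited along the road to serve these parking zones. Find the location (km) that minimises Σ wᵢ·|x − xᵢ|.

For a sum of weighted absolute distances on a line, the optimum is the weighted median (not the mean). Total weight W = 691; half-weight = 345.5.
Sort by position and accumulate weight:
  km 10 (Alpha, w=70) → cum 70
  km 12 (Beta, w=250) → cum 320
  km 21 (Gamma, w=300) → cum 620  ≥ 345.5 → median here
  km 40 (Delta, w=11) → cum 631
  km 53 (Epsilon, w=60) → cum 691
Optimal location: km 21.

x = 21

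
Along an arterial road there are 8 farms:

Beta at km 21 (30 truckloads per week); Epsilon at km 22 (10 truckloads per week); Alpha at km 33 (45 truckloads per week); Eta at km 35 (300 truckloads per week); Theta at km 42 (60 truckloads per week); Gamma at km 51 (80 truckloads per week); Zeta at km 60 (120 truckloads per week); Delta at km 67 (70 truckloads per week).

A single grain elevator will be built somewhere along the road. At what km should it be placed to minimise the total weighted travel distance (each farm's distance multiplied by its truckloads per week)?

x = 35

For a sum of weighted absolute distances on a line, the optimum is the weighted median (not the mean). Total weight W = 715; half-weight = 357.5.
Sort by position and accumulate weight:
  km 21 (Beta, w=30) → cum 30
  km 22 (Epsilon, w=10) → cum 40
  km 33 (Alpha, w=45) → cum 85
  km 35 (Eta, w=300) → cum 385  ≥ 357.5 → median here
  km 42 (Theta, w=60) → cum 445
  km 51 (Gamma, w=80) → cum 525
  km 60 (Zeta, w=120) → cum 645
  km 67 (Delta, w=70) → cum 715
Optimal location: km 35.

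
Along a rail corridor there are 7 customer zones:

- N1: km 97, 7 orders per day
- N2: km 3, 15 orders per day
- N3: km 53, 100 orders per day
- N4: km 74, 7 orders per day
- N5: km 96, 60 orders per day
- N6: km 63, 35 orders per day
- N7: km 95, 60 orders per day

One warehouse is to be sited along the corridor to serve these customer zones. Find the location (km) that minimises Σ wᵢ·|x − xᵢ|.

x = 63

For a sum of weighted absolute distances on a line, the optimum is the weighted median (not the mean). Total weight W = 284; half-weight = 142.
Sort by position and accumulate weight:
  km 3 (N2, w=15) → cum 15
  km 53 (N3, w=100) → cum 115
  km 63 (N6, w=35) → cum 150  ≥ 142 → median here
  km 74 (N4, w=7) → cum 157
  km 95 (N7, w=60) → cum 217
  km 96 (N5, w=60) → cum 277
  km 97 (N1, w=7) → cum 284
Optimal location: km 63.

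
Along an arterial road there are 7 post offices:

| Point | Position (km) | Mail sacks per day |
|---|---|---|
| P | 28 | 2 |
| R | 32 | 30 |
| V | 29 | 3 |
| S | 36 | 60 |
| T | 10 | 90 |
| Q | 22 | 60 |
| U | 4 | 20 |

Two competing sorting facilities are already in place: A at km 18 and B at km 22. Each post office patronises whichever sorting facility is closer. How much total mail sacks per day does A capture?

The indifferent point is the midpoint (18+22)/2 = 20; post offices left of it (closer to A at 18) go to A, those right go to B.
  U at 4 (w=20) → A
  T at 10 (w=90) → A
  Q at 22 (w=60) → B
  P at 28 (w=2) → B
  V at 29 (w=3) → B
  R at 32 (w=30) → B
  S at 36 (w=60) → B
A captures 110; B captures 155.

110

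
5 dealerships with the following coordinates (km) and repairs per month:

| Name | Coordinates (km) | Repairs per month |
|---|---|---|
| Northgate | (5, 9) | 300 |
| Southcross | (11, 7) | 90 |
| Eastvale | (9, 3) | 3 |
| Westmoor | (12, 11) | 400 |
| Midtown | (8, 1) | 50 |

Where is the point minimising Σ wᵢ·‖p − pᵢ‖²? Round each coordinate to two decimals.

The minimiser of Σwᵢ‖p−pᵢ‖² is the weighted centroid p* = (Σwᵢpᵢ)/(Σwᵢ).
Σwᵢ = 843.
Σwᵢxᵢ = 300·5 + 90·11 + 3·9 + 400·12 + 50·8 = 7717.
Σwᵢyᵢ = 300·9 + 90·7 + 3·3 + 400·11 + 50·1 = 7789.
x* = 7717/843 = 9.15, y* = 7789/843 = 9.24.

(9.15, 9.24)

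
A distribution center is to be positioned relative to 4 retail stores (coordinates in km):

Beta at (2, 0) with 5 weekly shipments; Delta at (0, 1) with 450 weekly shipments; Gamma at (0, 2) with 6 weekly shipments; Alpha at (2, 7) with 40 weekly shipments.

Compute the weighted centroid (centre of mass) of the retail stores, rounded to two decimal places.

(0.18, 1.48)

The minimiser of Σwᵢ‖p−pᵢ‖² is the weighted centroid p* = (Σwᵢpᵢ)/(Σwᵢ).
Σwᵢ = 501.
Σwᵢxᵢ = 5·2 + 450·0 + 6·0 + 40·2 = 90.
Σwᵢyᵢ = 5·0 + 450·1 + 6·2 + 40·7 = 742.
x* = 90/501 = 0.18, y* = 742/501 = 1.48.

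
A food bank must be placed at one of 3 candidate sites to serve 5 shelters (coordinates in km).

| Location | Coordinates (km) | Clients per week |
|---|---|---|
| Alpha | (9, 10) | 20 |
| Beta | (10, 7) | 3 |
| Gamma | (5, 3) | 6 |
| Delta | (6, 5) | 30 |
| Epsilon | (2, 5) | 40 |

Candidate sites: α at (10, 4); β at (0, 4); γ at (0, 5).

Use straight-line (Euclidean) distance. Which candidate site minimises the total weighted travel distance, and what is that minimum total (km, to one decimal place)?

γ, total 528.8 km

Total weighted distance at each candidate:
  α (10, 4): total = 607.4
  β (0, 4): total = 550.2
  γ (0, 5): total = 528.8
Minimum is at γ with total 528.8 km.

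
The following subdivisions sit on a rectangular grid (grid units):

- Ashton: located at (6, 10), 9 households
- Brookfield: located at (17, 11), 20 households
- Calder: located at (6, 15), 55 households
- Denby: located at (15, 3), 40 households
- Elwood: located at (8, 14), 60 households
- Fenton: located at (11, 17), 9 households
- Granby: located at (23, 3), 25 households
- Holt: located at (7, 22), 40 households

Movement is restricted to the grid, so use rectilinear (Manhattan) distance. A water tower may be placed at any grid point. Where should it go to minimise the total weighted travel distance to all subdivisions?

Manhattan distance separates: Σwᵢ(|x−xᵢ|+|y−yᵢ|) = Σwᵢ|x−xᵢ| + Σwᵢ|y−yᵢ|, so x and y are optimised independently as 1-D weighted medians.
Total weight W = 258; half = 129.
x-coordinate, sorted with cumulative weight:
  x=6 (Ashton, w=9) cum 9
  x=6 (Calder, w=55) cum 64
  x=7 (Holt, w=40) cum 104
  x=8 (Elwood, w=60) cum 164  ← median
  x=11 (Fenton, w=9) cum 173
  x=15 (Denby, w=40) cum 213
  x=17 (Brookfield, w=20) cum 233
  x=23 (Granby, w=25) cum 258
⇒ x* = 8
y-coordinate, sorted with cumulative weight:
  y=3 (Denby, w=40) cum 40
  y=3 (Granby, w=25) cum 65
  y=10 (Ashton, w=9) cum 74
  y=11 (Brookfield, w=20) cum 94
  y=14 (Elwood, w=60) cum 154  ← median
  y=15 (Calder, w=55) cum 209
  y=17 (Fenton, w=9) cum 218
  y=22 (Holt, w=40) cum 258
⇒ y* = 14

(8, 14)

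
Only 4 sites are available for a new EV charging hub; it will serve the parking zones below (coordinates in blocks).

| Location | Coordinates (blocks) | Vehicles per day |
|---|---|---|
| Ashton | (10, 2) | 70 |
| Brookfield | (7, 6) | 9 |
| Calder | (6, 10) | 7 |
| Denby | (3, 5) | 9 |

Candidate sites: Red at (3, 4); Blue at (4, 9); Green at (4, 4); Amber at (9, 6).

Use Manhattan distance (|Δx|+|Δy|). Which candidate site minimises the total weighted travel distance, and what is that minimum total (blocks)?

Amber, total 480 blocks

Total weighted distance at each candidate:
  Red (3, 4): total = 756
  Blue (4, 9): total = 1030
  Green (4, 4): total = 679
  Amber (9, 6): total = 480
Minimum is at Amber with total 480 blocks.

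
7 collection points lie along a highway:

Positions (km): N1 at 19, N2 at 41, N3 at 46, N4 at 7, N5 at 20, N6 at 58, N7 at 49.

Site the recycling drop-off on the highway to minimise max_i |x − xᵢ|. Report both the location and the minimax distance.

The 1-center on a line is the midpoint of the two extreme points: leftmost at 7, rightmost at 58.
Optimal location = (7 + 58)/2 = 32.5; maximum distance = (58 − 7)/2 = 25.5.

location 32.5, max distance 25.5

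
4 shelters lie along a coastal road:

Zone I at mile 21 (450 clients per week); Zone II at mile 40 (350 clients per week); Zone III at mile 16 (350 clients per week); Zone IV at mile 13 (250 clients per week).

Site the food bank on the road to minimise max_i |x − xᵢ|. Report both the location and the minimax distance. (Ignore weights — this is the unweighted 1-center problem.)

The 1-center on a line is the midpoint of the two extreme points: leftmost at 13, rightmost at 40.
Optimal location = (13 + 40)/2 = 26.5; maximum distance = (40 − 13)/2 = 13.5.

location 26.5, max distance 13.5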